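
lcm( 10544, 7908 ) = 31632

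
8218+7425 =15643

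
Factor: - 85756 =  - 2^2 *11^1 * 1949^1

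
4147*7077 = 29348319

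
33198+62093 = 95291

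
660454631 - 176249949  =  484204682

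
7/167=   7/167 = 0.04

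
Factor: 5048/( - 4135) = - 2^3*5^( - 1 )*631^1 * 827^(  -  1 )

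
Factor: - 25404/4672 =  - 2^( - 4)*3^1 * 29^1 = - 87/16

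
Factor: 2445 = 3^1 * 5^1*163^1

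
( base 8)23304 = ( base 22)KB2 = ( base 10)9924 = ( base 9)14546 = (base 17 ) 205D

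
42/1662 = 7/277  =  0.03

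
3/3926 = 3/3926 = 0.00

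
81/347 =81/347  =  0.23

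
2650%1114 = 422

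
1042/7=148 + 6/7=148.86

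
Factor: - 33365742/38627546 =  - 16682871/19313773  =  - 3^1*2549^( - 1)*7577^(-1)*5560957^1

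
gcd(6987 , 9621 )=3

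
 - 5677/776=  - 8 + 531/776 = -  7.32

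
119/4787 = 119/4787 = 0.02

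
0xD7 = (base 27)7Q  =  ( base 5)1330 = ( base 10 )215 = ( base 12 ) 15b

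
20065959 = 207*96937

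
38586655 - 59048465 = -20461810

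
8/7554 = 4/3777 = 0.00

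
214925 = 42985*5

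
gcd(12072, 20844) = 12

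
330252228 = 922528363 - 592276135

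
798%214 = 156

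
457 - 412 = 45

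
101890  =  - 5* (  -  20378)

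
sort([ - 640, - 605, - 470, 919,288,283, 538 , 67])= [ - 640,-605,-470, 67, 283, 288,538, 919 ]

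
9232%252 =160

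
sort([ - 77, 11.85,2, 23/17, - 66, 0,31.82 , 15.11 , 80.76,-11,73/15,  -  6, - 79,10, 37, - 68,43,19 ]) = [-79,-77, - 68, - 66, -11, - 6 , 0,23/17 , 2,73/15,10,11.85, 15.11,19,31.82 , 37,43, 80.76]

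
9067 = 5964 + 3103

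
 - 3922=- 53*74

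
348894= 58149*6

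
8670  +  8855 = 17525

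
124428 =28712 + 95716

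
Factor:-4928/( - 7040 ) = 7/10 = 2^(-1)*5^( - 1 )*7^1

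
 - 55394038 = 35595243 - 90989281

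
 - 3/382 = - 1+379/382  =  - 0.01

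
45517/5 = 9103 + 2/5 = 9103.40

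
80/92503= 80/92503 =0.00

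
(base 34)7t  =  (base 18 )EF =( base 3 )100220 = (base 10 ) 267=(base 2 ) 100001011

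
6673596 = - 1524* ( - 4379)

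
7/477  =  7/477=0.01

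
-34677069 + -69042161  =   - 103719230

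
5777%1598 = 983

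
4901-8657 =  - 3756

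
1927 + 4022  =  5949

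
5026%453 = 43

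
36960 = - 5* ( - 7392) 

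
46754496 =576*81171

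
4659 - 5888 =-1229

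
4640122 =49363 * 94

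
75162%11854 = 4038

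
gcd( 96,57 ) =3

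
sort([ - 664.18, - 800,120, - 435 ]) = [- 800, - 664.18, - 435, 120 ] 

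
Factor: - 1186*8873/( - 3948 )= 5261689/1974 = 2^(-1)*3^(-1 ) *7^ ( - 1)*19^1*47^( - 1)* 467^1*593^1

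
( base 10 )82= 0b1010010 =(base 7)145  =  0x52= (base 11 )75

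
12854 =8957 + 3897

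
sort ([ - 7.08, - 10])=[  -  10, - 7.08 ]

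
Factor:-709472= - 2^5*22171^1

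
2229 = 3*743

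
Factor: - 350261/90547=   -227^1*1543^1*90547^(-1 )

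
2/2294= 1/1147 = 0.00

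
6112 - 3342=2770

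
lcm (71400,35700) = 71400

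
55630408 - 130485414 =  - 74855006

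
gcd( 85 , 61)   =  1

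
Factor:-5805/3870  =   - 2^( - 1)* 3^1 =-  3/2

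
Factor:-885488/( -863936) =55343/53996 = 2^( - 2)*13499^(-1)*55343^1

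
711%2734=711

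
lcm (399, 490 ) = 27930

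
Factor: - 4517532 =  - 2^2*3^4* 73^1 * 191^1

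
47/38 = 47/38 = 1.24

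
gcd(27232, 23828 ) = 3404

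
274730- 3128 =271602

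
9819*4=39276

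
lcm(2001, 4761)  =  138069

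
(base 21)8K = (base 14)D6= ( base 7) 356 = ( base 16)BC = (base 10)188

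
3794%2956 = 838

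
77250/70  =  7725/7 = 1103.57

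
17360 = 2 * 8680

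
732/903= 244/301 = 0.81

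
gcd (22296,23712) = 24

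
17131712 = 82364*208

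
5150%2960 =2190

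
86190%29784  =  26622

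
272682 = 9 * 30298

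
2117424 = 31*68304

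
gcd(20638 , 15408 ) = 2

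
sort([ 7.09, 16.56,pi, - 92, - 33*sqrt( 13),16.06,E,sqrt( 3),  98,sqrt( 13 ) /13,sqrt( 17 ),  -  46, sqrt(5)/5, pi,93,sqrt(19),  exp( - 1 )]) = [ - 33 * sqrt(13), - 92,-46,sqrt(13 )/13, exp( - 1 ),sqrt( 5) /5, sqrt(3), E,pi,  pi, sqrt(17 ), sqrt( 19 ), 7.09,16.06 , 16.56,93,98]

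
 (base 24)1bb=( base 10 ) 851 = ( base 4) 31103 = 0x353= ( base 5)11401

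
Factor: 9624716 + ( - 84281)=3^1  *5^1 * 79^1*83^1*97^1 = 9540435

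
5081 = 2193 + 2888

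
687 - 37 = 650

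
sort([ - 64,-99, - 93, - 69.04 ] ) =[ - 99,-93, - 69.04, - 64] 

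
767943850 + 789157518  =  1557101368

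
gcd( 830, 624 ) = 2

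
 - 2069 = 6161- 8230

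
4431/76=4431/76 = 58.30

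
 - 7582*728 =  - 5519696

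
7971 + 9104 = 17075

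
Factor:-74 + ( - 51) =-125 = - 5^3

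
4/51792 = 1/12948 = 0.00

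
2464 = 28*88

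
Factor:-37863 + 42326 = 4463 = 4463^1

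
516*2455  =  1266780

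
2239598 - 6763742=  - 4524144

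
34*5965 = 202810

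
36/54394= 18/27197=0.00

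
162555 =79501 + 83054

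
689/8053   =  689/8053 = 0.09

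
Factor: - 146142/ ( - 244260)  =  353/590 = 2^(-1 )*5^( - 1)*59^( - 1)*353^1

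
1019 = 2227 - 1208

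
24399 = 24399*1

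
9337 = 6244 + 3093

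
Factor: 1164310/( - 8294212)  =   - 2^(  -  1)*5^1*7^1*107^( - 1)*16633^1 * 19379^( -1) = - 582155/4147106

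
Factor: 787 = 787^1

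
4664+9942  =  14606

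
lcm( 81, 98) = 7938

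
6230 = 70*89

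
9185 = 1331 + 7854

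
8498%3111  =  2276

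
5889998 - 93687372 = -87797374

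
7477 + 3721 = 11198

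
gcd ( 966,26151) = 69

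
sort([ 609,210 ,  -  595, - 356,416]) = [ - 595, - 356, 210, 416, 609]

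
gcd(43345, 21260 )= 5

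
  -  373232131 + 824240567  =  451008436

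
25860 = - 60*( - 431)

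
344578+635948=980526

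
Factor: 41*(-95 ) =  - 3895 = -5^1 * 19^1*41^1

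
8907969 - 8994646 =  - 86677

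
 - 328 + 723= 395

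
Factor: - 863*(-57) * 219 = 10772829 =3^2*19^1*73^1*863^1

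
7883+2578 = 10461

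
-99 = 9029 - 9128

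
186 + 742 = 928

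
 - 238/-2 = 119+0/1 = 119.00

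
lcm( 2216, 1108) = 2216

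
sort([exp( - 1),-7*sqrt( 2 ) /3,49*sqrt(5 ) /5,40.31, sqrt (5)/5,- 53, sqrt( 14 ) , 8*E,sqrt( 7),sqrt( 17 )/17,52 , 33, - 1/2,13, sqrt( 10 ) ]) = [ - 53 ,  -  7 * sqrt(2)/3 , - 1/2,sqrt(17 )/17,exp( - 1),sqrt(5 )/5, sqrt( 7 ),sqrt (10), sqrt( 14 ), 13,8*E, 49*sqrt (5) /5,33,40.31,52]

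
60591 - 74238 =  - 13647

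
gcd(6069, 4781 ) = 7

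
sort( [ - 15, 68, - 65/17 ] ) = [-15, - 65/17,68 ] 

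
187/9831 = 187/9831=0.02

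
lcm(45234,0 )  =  0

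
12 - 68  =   - 56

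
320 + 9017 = 9337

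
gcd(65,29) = 1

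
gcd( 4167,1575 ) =9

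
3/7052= 3/7052 = 0.00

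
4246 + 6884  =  11130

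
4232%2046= 140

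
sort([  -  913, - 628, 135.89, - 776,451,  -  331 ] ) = [ - 913, - 776,-628, - 331,135.89,451 ] 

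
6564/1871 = 6564/1871 = 3.51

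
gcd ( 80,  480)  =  80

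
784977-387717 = 397260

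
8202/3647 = 2 + 908/3647 = 2.25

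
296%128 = 40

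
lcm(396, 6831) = 27324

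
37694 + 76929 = 114623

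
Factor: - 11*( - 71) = 781 = 11^1*71^1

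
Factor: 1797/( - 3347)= - 3^1 * 599^1*3347^( - 1 ) 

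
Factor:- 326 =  - 2^1*163^1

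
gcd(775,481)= 1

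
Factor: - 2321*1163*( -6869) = 18541649687 = 11^1 * 211^1*1163^1*6869^1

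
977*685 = 669245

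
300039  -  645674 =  - 345635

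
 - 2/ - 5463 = 2/5463 =0.00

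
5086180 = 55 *92476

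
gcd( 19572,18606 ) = 42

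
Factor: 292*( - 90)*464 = -2^7*3^2*5^1*29^1*73^1 = - 12193920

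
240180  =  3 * 80060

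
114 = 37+77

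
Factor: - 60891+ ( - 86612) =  - 147503^1 = - 147503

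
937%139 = 103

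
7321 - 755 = 6566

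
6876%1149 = 1131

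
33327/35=952  +  1/5 = 952.20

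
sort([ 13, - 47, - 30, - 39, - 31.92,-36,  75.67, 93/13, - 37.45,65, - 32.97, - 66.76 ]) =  [ - 66.76, - 47, - 39,-37.45, - 36, - 32.97, - 31.92, - 30, 93/13, 13,65,75.67 ]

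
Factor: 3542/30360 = 7/60 = 2^( - 2 ) * 3^( - 1 )*5^( - 1 ) * 7^1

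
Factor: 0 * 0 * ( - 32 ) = 0 = 0^1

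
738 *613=452394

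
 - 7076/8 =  - 1769/2 =- 884.50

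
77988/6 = 12998 = 12998.00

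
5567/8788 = 5567/8788  =  0.63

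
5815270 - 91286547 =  - 85471277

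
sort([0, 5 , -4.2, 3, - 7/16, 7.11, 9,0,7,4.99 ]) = [ - 4.2, - 7/16  ,  0,  0,3, 4.99,5, 7,7.11 , 9]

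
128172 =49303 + 78869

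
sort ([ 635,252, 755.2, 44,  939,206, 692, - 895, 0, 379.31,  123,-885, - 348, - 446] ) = [-895, -885,-446, - 348, 0,44, 123, 206, 252, 379.31, 635,692,755.2, 939]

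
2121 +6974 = 9095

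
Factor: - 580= - 2^2*5^1*29^1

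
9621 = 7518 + 2103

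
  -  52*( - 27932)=1452464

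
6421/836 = 6421/836 = 7.68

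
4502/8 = 562 + 3/4 = 562.75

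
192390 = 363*530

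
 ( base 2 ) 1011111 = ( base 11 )87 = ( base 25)3k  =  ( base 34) 2r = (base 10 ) 95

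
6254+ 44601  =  50855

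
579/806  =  579/806=0.72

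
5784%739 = 611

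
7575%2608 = 2359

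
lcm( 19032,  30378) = 1579656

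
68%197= 68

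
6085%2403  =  1279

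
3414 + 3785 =7199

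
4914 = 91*54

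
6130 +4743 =10873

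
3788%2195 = 1593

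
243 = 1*243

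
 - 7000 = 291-7291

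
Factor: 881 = 881^1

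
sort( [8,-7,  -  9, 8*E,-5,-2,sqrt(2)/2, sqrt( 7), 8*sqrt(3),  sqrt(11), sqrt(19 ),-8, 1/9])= [-9, - 8, - 7,  -  5, - 2,1/9  ,  sqrt (2)/2, sqrt( 7),sqrt(11),sqrt(19 ), 8,8*sqrt( 3 ), 8 * E ]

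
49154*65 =3195010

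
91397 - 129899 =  - 38502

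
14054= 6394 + 7660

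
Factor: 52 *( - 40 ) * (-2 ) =4160 = 2^6*5^1*13^1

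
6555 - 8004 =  - 1449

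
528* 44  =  23232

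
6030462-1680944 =4349518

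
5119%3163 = 1956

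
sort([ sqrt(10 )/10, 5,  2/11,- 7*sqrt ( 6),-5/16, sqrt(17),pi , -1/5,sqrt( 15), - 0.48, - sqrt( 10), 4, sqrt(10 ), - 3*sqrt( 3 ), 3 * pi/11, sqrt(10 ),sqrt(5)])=[ - 7 *sqrt( 6) ,  -  3*sqrt(3 ), - sqrt(10 ), - 0.48,  -  5/16, - 1/5, 2/11,sqrt(10) /10, 3*pi/11, sqrt(5),  pi , sqrt( 10), sqrt (10 ) , sqrt( 15 ), 4, sqrt( 17 ), 5 ] 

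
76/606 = 38/303 = 0.13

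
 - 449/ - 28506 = 449/28506  =  0.02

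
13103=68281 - 55178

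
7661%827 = 218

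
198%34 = 28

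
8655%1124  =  787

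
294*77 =22638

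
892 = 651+241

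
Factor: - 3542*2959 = - 10480778 = - 2^1*7^1*11^2 * 23^1*269^1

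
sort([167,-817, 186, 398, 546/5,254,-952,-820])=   [ - 952, -820 , - 817, 546/5,167, 186,254,  398] 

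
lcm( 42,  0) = 0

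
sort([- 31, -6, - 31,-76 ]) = [ - 76,-31,-31, - 6 ]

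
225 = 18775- 18550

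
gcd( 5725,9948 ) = 1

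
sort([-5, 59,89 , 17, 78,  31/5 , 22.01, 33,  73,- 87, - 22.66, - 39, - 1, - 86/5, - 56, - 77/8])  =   [-87, - 56,  -  39, - 22.66, - 86/5,  -  77/8, - 5,  -  1, 31/5 , 17,  22.01,  33,59 , 73,78,89 ]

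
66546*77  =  5124042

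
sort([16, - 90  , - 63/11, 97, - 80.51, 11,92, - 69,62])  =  [ - 90, - 80.51, - 69, - 63/11,11,16,62,92, 97]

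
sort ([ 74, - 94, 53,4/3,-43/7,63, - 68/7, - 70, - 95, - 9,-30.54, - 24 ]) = [ -95,- 94, - 70, - 30.54, - 24,-68/7, - 9, - 43/7,4/3 , 53,63,74]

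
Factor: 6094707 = 3^1*2031569^1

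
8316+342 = 8658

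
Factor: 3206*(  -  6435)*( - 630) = 12997284300  =  2^2 * 3^4 * 5^2*7^2*11^1*13^1*229^1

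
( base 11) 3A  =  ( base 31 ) 1c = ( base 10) 43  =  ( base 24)1j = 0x2b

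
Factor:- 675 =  - 3^3* 5^2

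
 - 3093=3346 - 6439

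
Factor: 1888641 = 3^2*173^1 * 1213^1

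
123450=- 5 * ( - 24690)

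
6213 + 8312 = 14525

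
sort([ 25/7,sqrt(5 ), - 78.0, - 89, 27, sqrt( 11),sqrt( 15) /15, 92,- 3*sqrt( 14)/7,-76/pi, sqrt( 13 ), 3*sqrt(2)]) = [ - 89, -78.0,-76/pi, - 3 * sqrt(14 )/7, sqrt(15 )/15 , sqrt(  5), sqrt( 11 ), 25/7, sqrt(13 ), 3*sqrt(2),27, 92]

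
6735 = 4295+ 2440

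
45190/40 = 4519/4 = 1129.75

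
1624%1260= 364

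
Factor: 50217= 3^1 * 19^1 * 881^1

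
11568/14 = 5784/7 = 826.29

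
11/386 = 11/386=0.03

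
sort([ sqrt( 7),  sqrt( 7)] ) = [ sqrt( 7),sqrt( 7)]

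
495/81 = 6  +  1/9 = 6.11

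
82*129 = 10578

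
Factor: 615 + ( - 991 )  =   - 376   =  - 2^3*47^1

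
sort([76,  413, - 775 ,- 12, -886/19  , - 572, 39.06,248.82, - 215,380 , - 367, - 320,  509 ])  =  [ - 775, - 572,-367 , - 320, - 215 , - 886/19, - 12, 39.06,76,  248.82,  380,413,509]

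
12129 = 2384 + 9745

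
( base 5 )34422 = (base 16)9b7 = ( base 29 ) 2rm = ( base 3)10102010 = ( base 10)2487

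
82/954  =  41/477 = 0.09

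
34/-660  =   - 17/330 =-0.05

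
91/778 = 91/778 = 0.12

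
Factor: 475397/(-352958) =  - 2^(-1)*13^2*23^( - 1 )*29^1*97^1*7673^( - 1) 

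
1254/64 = 19 + 19/32 = 19.59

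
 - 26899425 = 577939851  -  604839276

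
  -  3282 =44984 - 48266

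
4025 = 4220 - 195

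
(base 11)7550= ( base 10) 9977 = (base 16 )26F9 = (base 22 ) KDB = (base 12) 5935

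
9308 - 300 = 9008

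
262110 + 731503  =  993613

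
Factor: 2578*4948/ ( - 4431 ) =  - 12755944/4431 = - 2^3*3^( - 1)*7^( - 1 )*211^( - 1)*1237^1*1289^1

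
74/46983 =74/46983 = 0.00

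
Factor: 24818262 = 2^1*  3^1*7^1*103^1*5737^1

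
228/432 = 19/36=0.53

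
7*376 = 2632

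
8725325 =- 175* ( - 49859)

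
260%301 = 260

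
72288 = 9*8032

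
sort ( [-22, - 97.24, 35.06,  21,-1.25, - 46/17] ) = [-97.24, - 22, - 46/17,- 1.25,21,  35.06 ]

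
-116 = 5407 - 5523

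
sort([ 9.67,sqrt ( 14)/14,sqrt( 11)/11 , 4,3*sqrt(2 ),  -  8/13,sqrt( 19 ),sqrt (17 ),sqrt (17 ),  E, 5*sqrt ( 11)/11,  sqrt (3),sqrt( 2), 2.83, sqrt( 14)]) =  [ - 8/13,sqrt( 14)/14,sqrt( 11)/11,sqrt ( 2 ), 5*sqrt ( 11)/11,  sqrt(3 ),  E,  2.83 , sqrt( 14),  4,sqrt( 17 ),sqrt( 17), 3*sqrt( 2) , sqrt (19),9.67]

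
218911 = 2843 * 77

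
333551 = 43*7757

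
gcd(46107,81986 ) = 1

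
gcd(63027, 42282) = 9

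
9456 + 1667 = 11123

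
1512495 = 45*33611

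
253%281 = 253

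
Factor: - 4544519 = -7^1*649217^1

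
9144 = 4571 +4573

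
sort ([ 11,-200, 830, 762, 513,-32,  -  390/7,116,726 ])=[-200,-390/7, - 32,11,116, 513, 726, 762, 830 ] 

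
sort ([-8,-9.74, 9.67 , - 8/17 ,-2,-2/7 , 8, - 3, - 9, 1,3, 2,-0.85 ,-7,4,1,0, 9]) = [-9.74, - 9,  -  8, - 7,  -  3, - 2, - 0.85,-8/17,- 2/7,0 , 1,1,2,  3,4,8, 9, 9.67 ]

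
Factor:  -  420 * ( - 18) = 2^3*3^3*5^1*7^1 = 7560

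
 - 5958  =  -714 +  - 5244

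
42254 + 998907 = 1041161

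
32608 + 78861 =111469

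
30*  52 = 1560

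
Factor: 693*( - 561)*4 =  - 2^2 * 3^3*7^1 * 11^2 * 17^1 = -1555092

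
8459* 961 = 8129099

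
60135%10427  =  8000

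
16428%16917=16428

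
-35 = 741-776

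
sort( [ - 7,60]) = [ - 7, 60 ]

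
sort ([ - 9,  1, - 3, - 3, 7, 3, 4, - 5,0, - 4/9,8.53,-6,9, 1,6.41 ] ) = [ -9, -6,- 5, - 3,  -  3, - 4/9, 0,1,  1, 3,  4, 6.41, 7,  8.53,9] 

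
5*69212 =346060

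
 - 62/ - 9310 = 31/4655 = 0.01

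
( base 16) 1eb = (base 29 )GR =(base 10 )491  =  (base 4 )13223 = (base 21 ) 128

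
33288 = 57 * 584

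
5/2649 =5/2649 = 0.00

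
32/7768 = 4/971 = 0.00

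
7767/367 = 21  +  60/367 =21.16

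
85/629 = 5/37  =  0.14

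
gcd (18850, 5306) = 2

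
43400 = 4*10850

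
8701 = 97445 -88744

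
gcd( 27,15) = 3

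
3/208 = 3/208 = 0.01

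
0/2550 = 0 = 0.00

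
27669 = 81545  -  53876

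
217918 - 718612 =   -  500694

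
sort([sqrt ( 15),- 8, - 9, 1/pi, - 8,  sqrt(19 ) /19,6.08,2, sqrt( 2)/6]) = [ -9, - 8,-8,  sqrt(19) /19,sqrt(2 ) /6 , 1/pi,2, sqrt( 15 ), 6.08]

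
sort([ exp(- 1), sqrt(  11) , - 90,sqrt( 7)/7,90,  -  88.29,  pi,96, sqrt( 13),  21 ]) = [ - 90,-88.29,  exp( - 1), sqrt(7)/7,pi, sqrt(11),sqrt ( 13),  21,90 , 96] 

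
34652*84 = 2910768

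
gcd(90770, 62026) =2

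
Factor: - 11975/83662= - 2^( - 1 ) * 5^2*59^(  -  1)*479^1*709^ (-1)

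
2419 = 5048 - 2629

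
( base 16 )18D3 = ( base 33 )5RJ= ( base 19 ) HB9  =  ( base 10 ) 6355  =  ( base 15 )1d3a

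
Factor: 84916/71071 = 92/77 = 2^2*7^(  -  1 ) *11^( - 1)*23^1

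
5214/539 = 9 + 33/49 = 9.67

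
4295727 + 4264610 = 8560337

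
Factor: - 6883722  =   - 2^1*3^2 * 382429^1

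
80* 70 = 5600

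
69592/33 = 69592/33  =  2108.85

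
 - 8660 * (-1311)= 11353260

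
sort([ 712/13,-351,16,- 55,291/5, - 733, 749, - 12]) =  [ - 733, - 351, - 55, - 12, 16,712/13,291/5,749]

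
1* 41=41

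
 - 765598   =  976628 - 1742226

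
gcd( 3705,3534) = 57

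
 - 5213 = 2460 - 7673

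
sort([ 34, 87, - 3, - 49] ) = [ - 49, - 3,34 , 87] 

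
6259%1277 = 1151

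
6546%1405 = 926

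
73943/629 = 73943/629 = 117.56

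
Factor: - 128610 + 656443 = 527833 = 17^1*61^1*509^1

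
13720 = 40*343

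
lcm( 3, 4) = 12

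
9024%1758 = 234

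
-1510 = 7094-8604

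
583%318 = 265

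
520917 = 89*5853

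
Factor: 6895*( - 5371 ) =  - 5^1 * 7^1*41^1*131^1*197^1  =  -37033045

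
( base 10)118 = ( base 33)3j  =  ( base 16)76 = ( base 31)3p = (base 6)314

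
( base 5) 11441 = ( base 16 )367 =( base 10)871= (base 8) 1547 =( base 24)1c7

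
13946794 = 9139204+4807590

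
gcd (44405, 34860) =415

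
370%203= 167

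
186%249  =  186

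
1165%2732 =1165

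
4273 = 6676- 2403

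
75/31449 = 25/10483= 0.00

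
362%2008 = 362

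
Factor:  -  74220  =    -  2^2*3^1*5^1 * 1237^1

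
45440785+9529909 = 54970694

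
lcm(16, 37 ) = 592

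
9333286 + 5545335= 14878621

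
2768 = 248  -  -2520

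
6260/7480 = 313/374  =  0.84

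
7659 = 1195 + 6464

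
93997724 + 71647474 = 165645198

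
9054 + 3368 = 12422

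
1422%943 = 479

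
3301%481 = 415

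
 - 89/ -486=89/486= 0.18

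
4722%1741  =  1240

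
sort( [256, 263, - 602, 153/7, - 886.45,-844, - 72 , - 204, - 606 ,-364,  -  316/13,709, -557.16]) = [ - 886.45, - 844, - 606, - 602, -557.16, - 364, - 204  , - 72, - 316/13, 153/7,256, 263,709 ] 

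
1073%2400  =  1073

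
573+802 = 1375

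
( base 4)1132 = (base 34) 2Q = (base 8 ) 136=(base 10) 94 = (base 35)2O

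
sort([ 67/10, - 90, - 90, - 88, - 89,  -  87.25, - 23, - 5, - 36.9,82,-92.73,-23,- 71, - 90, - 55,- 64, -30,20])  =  [-92.73,  -  90 ,-90 , - 90, - 89, - 88, - 87.25, - 71, - 64, - 55, - 36.9, - 30,  -  23, - 23, - 5, 67/10, 20,82 ]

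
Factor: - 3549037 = - 3549037^1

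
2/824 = 1/412 = 0.00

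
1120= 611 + 509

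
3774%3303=471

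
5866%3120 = 2746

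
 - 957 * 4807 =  - 4600299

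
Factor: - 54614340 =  - 2^2*3^2*5^1*11^1*27583^1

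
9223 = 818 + 8405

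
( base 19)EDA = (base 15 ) 1891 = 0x14BF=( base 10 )5311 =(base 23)A0L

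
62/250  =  31/125 = 0.25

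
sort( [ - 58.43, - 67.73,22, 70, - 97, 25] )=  [ - 97, - 67.73,-58.43, 22, 25,70 ] 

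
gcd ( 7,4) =1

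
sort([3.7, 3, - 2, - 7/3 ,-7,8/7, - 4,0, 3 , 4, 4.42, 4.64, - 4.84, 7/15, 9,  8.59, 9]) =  [ - 7,-4.84,  -  4, - 7/3, - 2 , 0 , 7/15, 8/7, 3, 3, 3.7, 4,  4.42, 4.64 , 8.59, 9, 9]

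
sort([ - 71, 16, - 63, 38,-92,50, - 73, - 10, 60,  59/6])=[ - 92,  -  73,-71,-63, - 10, 59/6, 16, 38, 50,60 ]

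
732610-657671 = 74939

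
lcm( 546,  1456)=4368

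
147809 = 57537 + 90272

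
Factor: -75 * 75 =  - 5625 = -  3^2*5^4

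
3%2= 1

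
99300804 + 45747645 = 145048449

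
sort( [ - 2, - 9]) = [ - 9,  -  2 ] 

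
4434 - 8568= - 4134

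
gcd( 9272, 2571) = 1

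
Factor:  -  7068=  - 2^2 * 3^1*19^1*31^1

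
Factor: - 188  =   -2^2*47^1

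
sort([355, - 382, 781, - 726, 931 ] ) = [ - 726, - 382,355 , 781, 931]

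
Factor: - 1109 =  - 1109^1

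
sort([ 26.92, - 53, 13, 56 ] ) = [ - 53, 13, 26.92, 56] 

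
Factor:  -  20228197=-11^1 *227^1*8101^1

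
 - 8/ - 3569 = 8/3569 = 0.00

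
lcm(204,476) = 1428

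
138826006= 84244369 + 54581637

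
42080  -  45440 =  - 3360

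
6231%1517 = 163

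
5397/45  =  1799/15 =119.93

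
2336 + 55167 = 57503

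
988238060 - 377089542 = 611148518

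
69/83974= 69/83974 = 0.00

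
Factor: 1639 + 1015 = 2654 = 2^1*1327^1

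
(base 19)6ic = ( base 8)4730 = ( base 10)2520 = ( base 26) 3io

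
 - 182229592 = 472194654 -654424246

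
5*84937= 424685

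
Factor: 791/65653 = 1/83 = 83^(-1)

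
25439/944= 25439/944 = 26.95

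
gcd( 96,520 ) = 8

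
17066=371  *46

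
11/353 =11/353=0.03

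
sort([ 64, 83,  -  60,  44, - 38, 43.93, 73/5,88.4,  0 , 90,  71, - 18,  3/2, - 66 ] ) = [ - 66, - 60,-38, - 18,0,3/2, 73/5,  43.93, 44, 64,71, 83,88.4 , 90]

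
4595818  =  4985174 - 389356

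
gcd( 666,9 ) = 9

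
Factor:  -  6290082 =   -  2^1*3^3*116483^1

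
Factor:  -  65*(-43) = 5^1*13^1*43^1 = 2795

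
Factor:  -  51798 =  - 2^1*3^1 * 89^1*97^1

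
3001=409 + 2592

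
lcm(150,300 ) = 300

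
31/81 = 31/81 = 0.38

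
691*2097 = 1449027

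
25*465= 11625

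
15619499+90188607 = 105808106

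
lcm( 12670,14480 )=101360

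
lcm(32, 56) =224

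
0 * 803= 0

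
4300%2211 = 2089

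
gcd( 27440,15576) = 8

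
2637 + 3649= 6286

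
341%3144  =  341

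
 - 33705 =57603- 91308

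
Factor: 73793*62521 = 4613612153 = 103^1*109^1*607^1* 677^1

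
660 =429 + 231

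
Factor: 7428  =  2^2*3^1*619^1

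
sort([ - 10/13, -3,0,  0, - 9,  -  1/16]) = [-9 ,-3,-10/13, - 1/16,0,0]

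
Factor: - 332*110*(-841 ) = 30713320=2^3*5^1*11^1*29^2*83^1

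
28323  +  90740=119063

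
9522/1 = 9522= 9522.00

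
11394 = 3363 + 8031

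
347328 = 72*4824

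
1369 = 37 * 37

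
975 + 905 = 1880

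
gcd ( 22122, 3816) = 18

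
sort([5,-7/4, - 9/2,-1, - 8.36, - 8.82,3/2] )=[-8.82 , -8.36, - 9/2, - 7/4, - 1, 3/2, 5]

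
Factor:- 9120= -2^5*3^1* 5^1*19^1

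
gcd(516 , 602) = 86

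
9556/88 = 2389/22 = 108.59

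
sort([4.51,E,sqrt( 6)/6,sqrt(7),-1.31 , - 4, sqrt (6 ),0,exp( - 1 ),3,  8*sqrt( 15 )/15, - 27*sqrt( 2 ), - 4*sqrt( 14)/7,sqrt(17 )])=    [ - 27*sqrt(2), - 4 , - 4 * sqrt( 14) /7, - 1.31, 0  ,  exp( - 1 ),sqrt(6) /6,8 * sqrt( 15) /15,  sqrt ( 6), sqrt( 7 ),E,3,sqrt( 17 ),4.51]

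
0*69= 0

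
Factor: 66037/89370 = 2^( - 1 ) * 3^( - 3 )*5^ (-1)*331^( - 1 )*66037^1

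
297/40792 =297/40792 = 0.01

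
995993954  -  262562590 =733431364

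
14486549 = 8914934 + 5571615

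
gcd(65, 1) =1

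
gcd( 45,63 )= 9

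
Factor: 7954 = 2^1*41^1*97^1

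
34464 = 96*359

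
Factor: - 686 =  - 2^1*7^3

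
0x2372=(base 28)bg2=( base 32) 8ri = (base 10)9074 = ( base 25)ECO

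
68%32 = 4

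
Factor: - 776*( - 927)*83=59706216 =2^3*3^2 *83^1*97^1*103^1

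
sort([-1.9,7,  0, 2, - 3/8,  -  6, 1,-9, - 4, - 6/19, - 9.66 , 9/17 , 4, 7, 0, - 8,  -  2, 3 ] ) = [ - 9.66, - 9 , - 8,-6, - 4, - 2,-1.9 , - 3/8, - 6/19, 0, 0, 9/17,  1, 2, 3, 4, 7, 7]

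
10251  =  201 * 51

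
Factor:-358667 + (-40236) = - 398903 = - 398903^1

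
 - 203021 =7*( - 29003 ) 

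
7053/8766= 2351/2922 =0.80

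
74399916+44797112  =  119197028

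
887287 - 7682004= - 6794717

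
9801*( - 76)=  - 744876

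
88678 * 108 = 9577224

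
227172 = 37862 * 6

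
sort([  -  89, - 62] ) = [ - 89,  -  62] 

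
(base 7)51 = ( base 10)36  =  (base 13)2A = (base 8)44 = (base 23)1D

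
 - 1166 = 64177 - 65343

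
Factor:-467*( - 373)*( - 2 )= - 348382 = - 2^1*373^1*467^1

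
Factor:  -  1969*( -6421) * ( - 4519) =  - 57133486531 = -  11^1*179^1 * 4519^1*6421^1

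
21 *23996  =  503916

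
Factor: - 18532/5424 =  - 41/12 = - 2^ (-2) * 3^(-1 )*41^1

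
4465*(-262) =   -  1169830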